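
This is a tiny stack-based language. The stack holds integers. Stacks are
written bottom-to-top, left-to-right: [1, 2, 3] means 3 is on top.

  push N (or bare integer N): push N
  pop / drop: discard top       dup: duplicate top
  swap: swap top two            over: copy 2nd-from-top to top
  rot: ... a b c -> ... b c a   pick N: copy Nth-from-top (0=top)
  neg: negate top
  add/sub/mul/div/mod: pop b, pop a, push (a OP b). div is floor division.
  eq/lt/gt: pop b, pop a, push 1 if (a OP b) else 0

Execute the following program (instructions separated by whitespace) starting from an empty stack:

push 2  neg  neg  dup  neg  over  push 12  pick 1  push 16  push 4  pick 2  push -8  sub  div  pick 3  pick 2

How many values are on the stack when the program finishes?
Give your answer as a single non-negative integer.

After 'push 2': stack = [2] (depth 1)
After 'neg': stack = [-2] (depth 1)
After 'neg': stack = [2] (depth 1)
After 'dup': stack = [2, 2] (depth 2)
After 'neg': stack = [2, -2] (depth 2)
After 'over': stack = [2, -2, 2] (depth 3)
After 'push 12': stack = [2, -2, 2, 12] (depth 4)
After 'pick 1': stack = [2, -2, 2, 12, 2] (depth 5)
After 'push 16': stack = [2, -2, 2, 12, 2, 16] (depth 6)
After 'push 4': stack = [2, -2, 2, 12, 2, 16, 4] (depth 7)
After 'pick 2': stack = [2, -2, 2, 12, 2, 16, 4, 2] (depth 8)
After 'push -8': stack = [2, -2, 2, 12, 2, 16, 4, 2, -8] (depth 9)
After 'sub': stack = [2, -2, 2, 12, 2, 16, 4, 10] (depth 8)
After 'div': stack = [2, -2, 2, 12, 2, 16, 0] (depth 7)
After 'pick 3': stack = [2, -2, 2, 12, 2, 16, 0, 12] (depth 8)
After 'pick 2': stack = [2, -2, 2, 12, 2, 16, 0, 12, 16] (depth 9)

Answer: 9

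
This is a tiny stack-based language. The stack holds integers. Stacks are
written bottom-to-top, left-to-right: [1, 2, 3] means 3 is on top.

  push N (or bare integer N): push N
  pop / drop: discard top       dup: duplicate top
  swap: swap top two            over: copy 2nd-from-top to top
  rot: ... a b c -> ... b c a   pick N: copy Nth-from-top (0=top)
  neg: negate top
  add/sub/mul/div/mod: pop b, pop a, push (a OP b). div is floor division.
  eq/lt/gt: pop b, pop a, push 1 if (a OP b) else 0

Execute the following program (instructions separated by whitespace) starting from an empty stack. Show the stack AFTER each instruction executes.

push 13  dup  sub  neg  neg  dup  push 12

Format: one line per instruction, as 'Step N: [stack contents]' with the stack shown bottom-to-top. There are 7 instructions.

Step 1: [13]
Step 2: [13, 13]
Step 3: [0]
Step 4: [0]
Step 5: [0]
Step 6: [0, 0]
Step 7: [0, 0, 12]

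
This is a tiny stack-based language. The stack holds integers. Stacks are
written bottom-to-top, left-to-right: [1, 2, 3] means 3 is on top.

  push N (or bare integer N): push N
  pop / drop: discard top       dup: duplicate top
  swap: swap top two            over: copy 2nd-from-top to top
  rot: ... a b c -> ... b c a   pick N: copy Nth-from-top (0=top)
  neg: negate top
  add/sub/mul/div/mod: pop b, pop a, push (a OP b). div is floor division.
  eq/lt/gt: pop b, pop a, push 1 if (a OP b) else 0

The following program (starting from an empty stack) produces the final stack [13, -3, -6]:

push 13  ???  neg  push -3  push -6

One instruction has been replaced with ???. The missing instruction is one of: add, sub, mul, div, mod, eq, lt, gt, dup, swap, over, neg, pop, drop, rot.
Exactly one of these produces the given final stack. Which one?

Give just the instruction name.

Answer: neg

Derivation:
Stack before ???: [13]
Stack after ???:  [-13]
The instruction that transforms [13] -> [-13] is: neg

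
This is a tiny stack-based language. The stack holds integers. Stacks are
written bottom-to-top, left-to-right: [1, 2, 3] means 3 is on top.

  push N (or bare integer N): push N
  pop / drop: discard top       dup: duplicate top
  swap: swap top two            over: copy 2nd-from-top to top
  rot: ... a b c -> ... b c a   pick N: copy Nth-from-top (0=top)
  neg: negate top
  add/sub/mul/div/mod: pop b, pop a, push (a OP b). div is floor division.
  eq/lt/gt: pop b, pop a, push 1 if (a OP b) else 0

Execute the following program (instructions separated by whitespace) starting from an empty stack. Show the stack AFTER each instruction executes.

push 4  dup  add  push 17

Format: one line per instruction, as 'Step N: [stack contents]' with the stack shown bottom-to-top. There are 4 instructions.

Step 1: [4]
Step 2: [4, 4]
Step 3: [8]
Step 4: [8, 17]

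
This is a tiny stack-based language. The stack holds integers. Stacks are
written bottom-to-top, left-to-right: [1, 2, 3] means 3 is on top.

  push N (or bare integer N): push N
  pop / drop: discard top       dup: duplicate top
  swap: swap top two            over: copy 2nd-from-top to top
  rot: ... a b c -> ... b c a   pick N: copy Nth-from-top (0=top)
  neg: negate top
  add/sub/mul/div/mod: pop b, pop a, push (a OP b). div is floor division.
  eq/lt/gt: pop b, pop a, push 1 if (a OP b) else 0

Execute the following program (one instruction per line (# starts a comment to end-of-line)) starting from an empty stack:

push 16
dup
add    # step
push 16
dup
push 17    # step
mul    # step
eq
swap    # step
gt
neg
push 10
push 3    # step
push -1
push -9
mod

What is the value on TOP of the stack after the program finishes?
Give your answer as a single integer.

After 'push 16': [16]
After 'dup': [16, 16]
After 'add': [32]
After 'push 16': [32, 16]
After 'dup': [32, 16, 16]
After 'push 17': [32, 16, 16, 17]
After 'mul': [32, 16, 272]
After 'eq': [32, 0]
After 'swap': [0, 32]
After 'gt': [0]
After 'neg': [0]
After 'push 10': [0, 10]
After 'push 3': [0, 10, 3]
After 'push -1': [0, 10, 3, -1]
After 'push -9': [0, 10, 3, -1, -9]
After 'mod': [0, 10, 3, -1]

Answer: -1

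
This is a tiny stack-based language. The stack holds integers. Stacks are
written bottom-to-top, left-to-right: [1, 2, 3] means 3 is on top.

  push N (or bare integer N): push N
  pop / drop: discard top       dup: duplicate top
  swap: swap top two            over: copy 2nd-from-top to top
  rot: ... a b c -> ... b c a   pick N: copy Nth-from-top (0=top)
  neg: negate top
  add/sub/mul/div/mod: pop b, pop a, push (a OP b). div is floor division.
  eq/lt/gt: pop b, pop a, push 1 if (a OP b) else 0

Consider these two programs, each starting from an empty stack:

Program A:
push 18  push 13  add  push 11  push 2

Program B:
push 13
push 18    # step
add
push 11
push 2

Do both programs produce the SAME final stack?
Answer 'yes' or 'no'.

Program A trace:
  After 'push 18': [18]
  After 'push 13': [18, 13]
  After 'add': [31]
  After 'push 11': [31, 11]
  After 'push 2': [31, 11, 2]
Program A final stack: [31, 11, 2]

Program B trace:
  After 'push 13': [13]
  After 'push 18': [13, 18]
  After 'add': [31]
  After 'push 11': [31, 11]
  After 'push 2': [31, 11, 2]
Program B final stack: [31, 11, 2]
Same: yes

Answer: yes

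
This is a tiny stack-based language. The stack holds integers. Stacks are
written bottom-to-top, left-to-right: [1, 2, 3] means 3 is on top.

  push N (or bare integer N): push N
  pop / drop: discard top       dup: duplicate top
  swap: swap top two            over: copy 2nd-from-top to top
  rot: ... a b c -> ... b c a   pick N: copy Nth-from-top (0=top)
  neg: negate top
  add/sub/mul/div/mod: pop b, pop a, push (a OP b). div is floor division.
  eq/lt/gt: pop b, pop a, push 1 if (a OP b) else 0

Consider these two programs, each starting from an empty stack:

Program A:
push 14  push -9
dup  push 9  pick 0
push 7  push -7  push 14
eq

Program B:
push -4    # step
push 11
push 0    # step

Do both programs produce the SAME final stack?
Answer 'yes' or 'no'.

Program A trace:
  After 'push 14': [14]
  After 'push -9': [14, -9]
  After 'dup': [14, -9, -9]
  After 'push 9': [14, -9, -9, 9]
  After 'pick 0': [14, -9, -9, 9, 9]
  After 'push 7': [14, -9, -9, 9, 9, 7]
  After 'push -7': [14, -9, -9, 9, 9, 7, -7]
  After 'push 14': [14, -9, -9, 9, 9, 7, -7, 14]
  After 'eq': [14, -9, -9, 9, 9, 7, 0]
Program A final stack: [14, -9, -9, 9, 9, 7, 0]

Program B trace:
  After 'push -4': [-4]
  After 'push 11': [-4, 11]
  After 'push 0': [-4, 11, 0]
Program B final stack: [-4, 11, 0]
Same: no

Answer: no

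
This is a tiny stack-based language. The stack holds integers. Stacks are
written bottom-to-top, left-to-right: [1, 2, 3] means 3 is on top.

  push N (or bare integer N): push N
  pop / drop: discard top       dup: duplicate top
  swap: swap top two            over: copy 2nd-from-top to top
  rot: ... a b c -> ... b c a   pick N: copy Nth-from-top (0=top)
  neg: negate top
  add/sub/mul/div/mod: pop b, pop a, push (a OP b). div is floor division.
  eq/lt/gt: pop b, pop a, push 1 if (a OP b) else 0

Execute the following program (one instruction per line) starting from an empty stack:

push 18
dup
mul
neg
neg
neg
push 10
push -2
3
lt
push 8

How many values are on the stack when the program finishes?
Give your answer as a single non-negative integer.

Answer: 4

Derivation:
After 'push 18': stack = [18] (depth 1)
After 'dup': stack = [18, 18] (depth 2)
After 'mul': stack = [324] (depth 1)
After 'neg': stack = [-324] (depth 1)
After 'neg': stack = [324] (depth 1)
After 'neg': stack = [-324] (depth 1)
After 'push 10': stack = [-324, 10] (depth 2)
After 'push -2': stack = [-324, 10, -2] (depth 3)
After 'push 3': stack = [-324, 10, -2, 3] (depth 4)
After 'lt': stack = [-324, 10, 1] (depth 3)
After 'push 8': stack = [-324, 10, 1, 8] (depth 4)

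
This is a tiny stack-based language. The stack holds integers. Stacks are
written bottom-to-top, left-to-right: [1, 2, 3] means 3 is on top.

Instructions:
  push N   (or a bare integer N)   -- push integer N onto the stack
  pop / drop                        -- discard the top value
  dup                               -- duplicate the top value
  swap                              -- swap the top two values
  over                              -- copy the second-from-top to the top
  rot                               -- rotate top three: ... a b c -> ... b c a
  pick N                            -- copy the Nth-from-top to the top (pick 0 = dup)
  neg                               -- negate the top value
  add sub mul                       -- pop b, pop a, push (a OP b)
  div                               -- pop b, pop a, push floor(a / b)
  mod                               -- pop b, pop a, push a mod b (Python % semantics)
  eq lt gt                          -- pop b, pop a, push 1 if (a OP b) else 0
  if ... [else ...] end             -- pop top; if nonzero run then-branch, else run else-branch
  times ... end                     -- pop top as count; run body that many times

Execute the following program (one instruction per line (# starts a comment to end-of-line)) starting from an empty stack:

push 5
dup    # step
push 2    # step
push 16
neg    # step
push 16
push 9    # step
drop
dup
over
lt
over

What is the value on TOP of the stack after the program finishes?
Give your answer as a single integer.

After 'push 5': [5]
After 'dup': [5, 5]
After 'push 2': [5, 5, 2]
After 'push 16': [5, 5, 2, 16]
After 'neg': [5, 5, 2, -16]
After 'push 16': [5, 5, 2, -16, 16]
After 'push 9': [5, 5, 2, -16, 16, 9]
After 'drop': [5, 5, 2, -16, 16]
After 'dup': [5, 5, 2, -16, 16, 16]
After 'over': [5, 5, 2, -16, 16, 16, 16]
After 'lt': [5, 5, 2, -16, 16, 0]
After 'over': [5, 5, 2, -16, 16, 0, 16]

Answer: 16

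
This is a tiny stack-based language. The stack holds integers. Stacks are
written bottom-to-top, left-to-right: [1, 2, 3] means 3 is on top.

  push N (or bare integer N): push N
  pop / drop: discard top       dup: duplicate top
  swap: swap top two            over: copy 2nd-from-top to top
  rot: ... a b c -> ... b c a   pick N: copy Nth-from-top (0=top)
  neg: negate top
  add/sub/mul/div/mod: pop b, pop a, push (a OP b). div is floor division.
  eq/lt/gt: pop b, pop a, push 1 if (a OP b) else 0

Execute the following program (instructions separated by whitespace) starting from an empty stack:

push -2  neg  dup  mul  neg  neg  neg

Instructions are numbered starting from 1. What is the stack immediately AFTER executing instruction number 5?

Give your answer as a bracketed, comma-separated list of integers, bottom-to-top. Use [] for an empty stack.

Answer: [-4]

Derivation:
Step 1 ('push -2'): [-2]
Step 2 ('neg'): [2]
Step 3 ('dup'): [2, 2]
Step 4 ('mul'): [4]
Step 5 ('neg'): [-4]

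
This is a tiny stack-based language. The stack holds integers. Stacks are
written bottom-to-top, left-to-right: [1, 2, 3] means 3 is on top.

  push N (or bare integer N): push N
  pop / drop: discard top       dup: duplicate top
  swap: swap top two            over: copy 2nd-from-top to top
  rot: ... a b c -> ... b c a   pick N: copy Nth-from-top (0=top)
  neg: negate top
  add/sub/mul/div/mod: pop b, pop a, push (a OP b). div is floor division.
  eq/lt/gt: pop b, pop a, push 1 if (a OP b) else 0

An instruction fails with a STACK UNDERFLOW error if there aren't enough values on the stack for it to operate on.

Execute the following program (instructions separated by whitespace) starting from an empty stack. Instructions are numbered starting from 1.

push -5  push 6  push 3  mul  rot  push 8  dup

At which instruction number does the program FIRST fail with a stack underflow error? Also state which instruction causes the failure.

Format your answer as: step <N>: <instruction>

Answer: step 5: rot

Derivation:
Step 1 ('push -5'): stack = [-5], depth = 1
Step 2 ('push 6'): stack = [-5, 6], depth = 2
Step 3 ('push 3'): stack = [-5, 6, 3], depth = 3
Step 4 ('mul'): stack = [-5, 18], depth = 2
Step 5 ('rot'): needs 3 value(s) but depth is 2 — STACK UNDERFLOW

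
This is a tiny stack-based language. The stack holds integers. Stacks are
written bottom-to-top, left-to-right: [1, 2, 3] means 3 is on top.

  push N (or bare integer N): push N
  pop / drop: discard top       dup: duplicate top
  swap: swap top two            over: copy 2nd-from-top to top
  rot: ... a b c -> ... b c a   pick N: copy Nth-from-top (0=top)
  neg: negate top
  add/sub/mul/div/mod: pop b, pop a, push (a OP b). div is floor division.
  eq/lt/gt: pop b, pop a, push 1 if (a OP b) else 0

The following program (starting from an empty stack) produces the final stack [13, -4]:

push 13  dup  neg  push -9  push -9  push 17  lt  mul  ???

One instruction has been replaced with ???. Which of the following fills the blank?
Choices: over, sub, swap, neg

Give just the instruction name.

Stack before ???: [13, -13, -9]
Stack after ???:  [13, -4]
Checking each choice:
  over: produces [13, -13, -9, -13]
  sub: MATCH
  swap: produces [13, -9, -13]
  neg: produces [13, -13, 9]


Answer: sub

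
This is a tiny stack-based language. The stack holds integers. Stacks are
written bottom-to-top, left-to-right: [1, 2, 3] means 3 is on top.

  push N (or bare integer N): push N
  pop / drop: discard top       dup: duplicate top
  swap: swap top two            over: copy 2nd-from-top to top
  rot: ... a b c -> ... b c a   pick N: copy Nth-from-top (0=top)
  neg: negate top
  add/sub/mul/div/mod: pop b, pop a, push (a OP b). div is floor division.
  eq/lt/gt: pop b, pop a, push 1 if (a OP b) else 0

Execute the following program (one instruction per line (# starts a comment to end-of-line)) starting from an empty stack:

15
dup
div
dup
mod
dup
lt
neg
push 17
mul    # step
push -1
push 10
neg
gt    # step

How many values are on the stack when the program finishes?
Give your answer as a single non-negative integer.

Answer: 2

Derivation:
After 'push 15': stack = [15] (depth 1)
After 'dup': stack = [15, 15] (depth 2)
After 'div': stack = [1] (depth 1)
After 'dup': stack = [1, 1] (depth 2)
After 'mod': stack = [0] (depth 1)
After 'dup': stack = [0, 0] (depth 2)
After 'lt': stack = [0] (depth 1)
After 'neg': stack = [0] (depth 1)
After 'push 17': stack = [0, 17] (depth 2)
After 'mul': stack = [0] (depth 1)
After 'push -1': stack = [0, -1] (depth 2)
After 'push 10': stack = [0, -1, 10] (depth 3)
After 'neg': stack = [0, -1, -10] (depth 3)
After 'gt': stack = [0, 1] (depth 2)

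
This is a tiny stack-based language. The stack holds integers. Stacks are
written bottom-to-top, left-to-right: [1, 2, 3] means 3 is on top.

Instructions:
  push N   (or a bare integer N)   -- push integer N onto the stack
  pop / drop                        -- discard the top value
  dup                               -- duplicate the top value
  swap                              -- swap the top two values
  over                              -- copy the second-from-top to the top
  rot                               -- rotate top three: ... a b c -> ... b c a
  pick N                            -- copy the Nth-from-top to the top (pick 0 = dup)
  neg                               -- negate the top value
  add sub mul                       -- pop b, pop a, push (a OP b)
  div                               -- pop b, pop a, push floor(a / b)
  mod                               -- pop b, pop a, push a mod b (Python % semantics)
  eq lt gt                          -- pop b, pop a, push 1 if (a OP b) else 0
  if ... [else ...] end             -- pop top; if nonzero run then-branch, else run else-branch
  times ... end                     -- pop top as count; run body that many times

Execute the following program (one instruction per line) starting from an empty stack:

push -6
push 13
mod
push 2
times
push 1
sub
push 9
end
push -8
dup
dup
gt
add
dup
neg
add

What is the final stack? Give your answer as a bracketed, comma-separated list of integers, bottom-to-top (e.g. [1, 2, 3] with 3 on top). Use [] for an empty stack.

Answer: [6, 8, 9, 0]

Derivation:
After 'push -6': [-6]
After 'push 13': [-6, 13]
After 'mod': [7]
After 'push 2': [7, 2]
After 'times': [7]
After 'push 1': [7, 1]
After 'sub': [6]
After 'push 9': [6, 9]
After 'push 1': [6, 9, 1]
After 'sub': [6, 8]
After 'push 9': [6, 8, 9]
After 'push -8': [6, 8, 9, -8]
After 'dup': [6, 8, 9, -8, -8]
After 'dup': [6, 8, 9, -8, -8, -8]
After 'gt': [6, 8, 9, -8, 0]
After 'add': [6, 8, 9, -8]
After 'dup': [6, 8, 9, -8, -8]
After 'neg': [6, 8, 9, -8, 8]
After 'add': [6, 8, 9, 0]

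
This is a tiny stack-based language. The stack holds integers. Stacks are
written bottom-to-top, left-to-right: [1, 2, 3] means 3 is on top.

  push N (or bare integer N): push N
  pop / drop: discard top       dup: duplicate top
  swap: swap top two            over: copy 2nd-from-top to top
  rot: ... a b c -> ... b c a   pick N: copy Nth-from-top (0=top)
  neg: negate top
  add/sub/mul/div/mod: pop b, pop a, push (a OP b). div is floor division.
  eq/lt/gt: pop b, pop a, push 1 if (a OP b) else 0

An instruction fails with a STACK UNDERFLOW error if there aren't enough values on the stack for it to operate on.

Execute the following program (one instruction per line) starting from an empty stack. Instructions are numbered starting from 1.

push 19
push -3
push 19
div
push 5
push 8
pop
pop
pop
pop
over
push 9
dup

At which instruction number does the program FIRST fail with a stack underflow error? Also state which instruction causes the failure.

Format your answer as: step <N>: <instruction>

Answer: step 11: over

Derivation:
Step 1 ('push 19'): stack = [19], depth = 1
Step 2 ('push -3'): stack = [19, -3], depth = 2
Step 3 ('push 19'): stack = [19, -3, 19], depth = 3
Step 4 ('div'): stack = [19, -1], depth = 2
Step 5 ('push 5'): stack = [19, -1, 5], depth = 3
Step 6 ('push 8'): stack = [19, -1, 5, 8], depth = 4
Step 7 ('pop'): stack = [19, -1, 5], depth = 3
Step 8 ('pop'): stack = [19, -1], depth = 2
Step 9 ('pop'): stack = [19], depth = 1
Step 10 ('pop'): stack = [], depth = 0
Step 11 ('over'): needs 2 value(s) but depth is 0 — STACK UNDERFLOW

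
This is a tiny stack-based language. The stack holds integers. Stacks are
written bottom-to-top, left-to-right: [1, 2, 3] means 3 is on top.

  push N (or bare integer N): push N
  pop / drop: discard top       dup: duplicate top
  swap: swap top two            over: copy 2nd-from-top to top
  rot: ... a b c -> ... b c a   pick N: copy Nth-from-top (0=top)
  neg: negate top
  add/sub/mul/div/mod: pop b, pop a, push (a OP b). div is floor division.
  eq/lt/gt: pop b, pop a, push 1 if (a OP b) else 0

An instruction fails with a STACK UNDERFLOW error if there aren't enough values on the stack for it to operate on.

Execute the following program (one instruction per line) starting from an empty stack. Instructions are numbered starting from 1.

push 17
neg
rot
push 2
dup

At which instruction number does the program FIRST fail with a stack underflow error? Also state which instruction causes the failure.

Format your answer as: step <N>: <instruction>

Step 1 ('push 17'): stack = [17], depth = 1
Step 2 ('neg'): stack = [-17], depth = 1
Step 3 ('rot'): needs 3 value(s) but depth is 1 — STACK UNDERFLOW

Answer: step 3: rot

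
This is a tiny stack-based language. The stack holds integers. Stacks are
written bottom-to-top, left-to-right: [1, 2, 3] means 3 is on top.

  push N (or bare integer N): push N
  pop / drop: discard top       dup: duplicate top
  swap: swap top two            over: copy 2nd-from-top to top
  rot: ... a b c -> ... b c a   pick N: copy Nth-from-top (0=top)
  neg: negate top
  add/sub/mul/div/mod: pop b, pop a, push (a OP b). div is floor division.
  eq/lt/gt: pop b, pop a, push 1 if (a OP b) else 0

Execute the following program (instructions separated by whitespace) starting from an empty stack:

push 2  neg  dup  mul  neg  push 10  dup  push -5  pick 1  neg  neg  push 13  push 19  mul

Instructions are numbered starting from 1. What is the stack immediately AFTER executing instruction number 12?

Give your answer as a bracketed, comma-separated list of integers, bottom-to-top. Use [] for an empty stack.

Answer: [-4, 10, 10, -5, 10, 13]

Derivation:
Step 1 ('push 2'): [2]
Step 2 ('neg'): [-2]
Step 3 ('dup'): [-2, -2]
Step 4 ('mul'): [4]
Step 5 ('neg'): [-4]
Step 6 ('push 10'): [-4, 10]
Step 7 ('dup'): [-4, 10, 10]
Step 8 ('push -5'): [-4, 10, 10, -5]
Step 9 ('pick 1'): [-4, 10, 10, -5, 10]
Step 10 ('neg'): [-4, 10, 10, -5, -10]
Step 11 ('neg'): [-4, 10, 10, -5, 10]
Step 12 ('push 13'): [-4, 10, 10, -5, 10, 13]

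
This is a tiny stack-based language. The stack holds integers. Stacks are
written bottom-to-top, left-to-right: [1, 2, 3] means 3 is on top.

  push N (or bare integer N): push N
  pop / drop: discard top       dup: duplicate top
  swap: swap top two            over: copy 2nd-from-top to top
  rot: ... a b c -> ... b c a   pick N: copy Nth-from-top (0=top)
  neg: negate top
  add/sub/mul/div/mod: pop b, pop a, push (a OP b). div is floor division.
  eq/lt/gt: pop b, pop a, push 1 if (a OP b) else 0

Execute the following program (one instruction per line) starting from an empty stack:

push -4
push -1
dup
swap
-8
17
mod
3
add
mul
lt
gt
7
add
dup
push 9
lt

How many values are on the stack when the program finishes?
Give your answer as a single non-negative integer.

After 'push -4': stack = [-4] (depth 1)
After 'push -1': stack = [-4, -1] (depth 2)
After 'dup': stack = [-4, -1, -1] (depth 3)
After 'swap': stack = [-4, -1, -1] (depth 3)
After 'push -8': stack = [-4, -1, -1, -8] (depth 4)
After 'push 17': stack = [-4, -1, -1, -8, 17] (depth 5)
After 'mod': stack = [-4, -1, -1, 9] (depth 4)
After 'push 3': stack = [-4, -1, -1, 9, 3] (depth 5)
After 'add': stack = [-4, -1, -1, 12] (depth 4)
After 'mul': stack = [-4, -1, -12] (depth 3)
After 'lt': stack = [-4, 0] (depth 2)
After 'gt': stack = [0] (depth 1)
After 'push 7': stack = [0, 7] (depth 2)
After 'add': stack = [7] (depth 1)
After 'dup': stack = [7, 7] (depth 2)
After 'push 9': stack = [7, 7, 9] (depth 3)
After 'lt': stack = [7, 1] (depth 2)

Answer: 2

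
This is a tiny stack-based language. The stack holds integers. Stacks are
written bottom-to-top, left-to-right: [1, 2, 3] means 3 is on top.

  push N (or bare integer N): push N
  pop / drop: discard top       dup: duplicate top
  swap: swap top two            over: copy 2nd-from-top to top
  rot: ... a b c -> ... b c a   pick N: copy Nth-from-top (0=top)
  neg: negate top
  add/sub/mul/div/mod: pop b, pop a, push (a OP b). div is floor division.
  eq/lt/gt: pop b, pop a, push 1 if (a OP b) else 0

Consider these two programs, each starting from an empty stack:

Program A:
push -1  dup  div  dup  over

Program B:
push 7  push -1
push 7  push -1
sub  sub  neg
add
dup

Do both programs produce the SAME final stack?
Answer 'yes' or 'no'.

Answer: no

Derivation:
Program A trace:
  After 'push -1': [-1]
  After 'dup': [-1, -1]
  After 'div': [1]
  After 'dup': [1, 1]
  After 'over': [1, 1, 1]
Program A final stack: [1, 1, 1]

Program B trace:
  After 'push 7': [7]
  After 'push -1': [7, -1]
  After 'push 7': [7, -1, 7]
  After 'push -1': [7, -1, 7, -1]
  After 'sub': [7, -1, 8]
  After 'sub': [7, -9]
  After 'neg': [7, 9]
  After 'add': [16]
  After 'dup': [16, 16]
Program B final stack: [16, 16]
Same: no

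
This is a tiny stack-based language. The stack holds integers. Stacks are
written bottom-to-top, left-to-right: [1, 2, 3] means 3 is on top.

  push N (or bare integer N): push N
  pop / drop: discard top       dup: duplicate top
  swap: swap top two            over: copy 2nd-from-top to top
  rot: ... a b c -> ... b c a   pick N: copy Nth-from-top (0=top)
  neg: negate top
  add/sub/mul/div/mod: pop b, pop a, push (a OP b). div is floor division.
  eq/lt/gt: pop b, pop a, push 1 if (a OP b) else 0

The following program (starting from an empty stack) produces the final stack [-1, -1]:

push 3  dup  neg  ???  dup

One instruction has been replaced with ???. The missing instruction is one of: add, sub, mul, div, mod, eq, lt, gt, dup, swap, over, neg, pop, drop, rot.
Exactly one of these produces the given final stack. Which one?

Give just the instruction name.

Answer: div

Derivation:
Stack before ???: [3, -3]
Stack after ???:  [-1]
The instruction that transforms [3, -3] -> [-1] is: div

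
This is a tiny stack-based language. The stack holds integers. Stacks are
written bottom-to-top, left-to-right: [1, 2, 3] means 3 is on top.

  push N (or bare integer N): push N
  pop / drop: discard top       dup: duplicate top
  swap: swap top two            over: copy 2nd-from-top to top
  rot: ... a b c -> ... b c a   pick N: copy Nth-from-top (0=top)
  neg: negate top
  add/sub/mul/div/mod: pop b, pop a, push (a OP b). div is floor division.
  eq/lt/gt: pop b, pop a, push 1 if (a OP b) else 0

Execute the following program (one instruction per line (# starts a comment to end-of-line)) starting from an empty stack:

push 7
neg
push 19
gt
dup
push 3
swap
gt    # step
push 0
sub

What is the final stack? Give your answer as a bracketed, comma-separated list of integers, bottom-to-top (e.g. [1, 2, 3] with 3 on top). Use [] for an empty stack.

Answer: [0, 1]

Derivation:
After 'push 7': [7]
After 'neg': [-7]
After 'push 19': [-7, 19]
After 'gt': [0]
After 'dup': [0, 0]
After 'push 3': [0, 0, 3]
After 'swap': [0, 3, 0]
After 'gt': [0, 1]
After 'push 0': [0, 1, 0]
After 'sub': [0, 1]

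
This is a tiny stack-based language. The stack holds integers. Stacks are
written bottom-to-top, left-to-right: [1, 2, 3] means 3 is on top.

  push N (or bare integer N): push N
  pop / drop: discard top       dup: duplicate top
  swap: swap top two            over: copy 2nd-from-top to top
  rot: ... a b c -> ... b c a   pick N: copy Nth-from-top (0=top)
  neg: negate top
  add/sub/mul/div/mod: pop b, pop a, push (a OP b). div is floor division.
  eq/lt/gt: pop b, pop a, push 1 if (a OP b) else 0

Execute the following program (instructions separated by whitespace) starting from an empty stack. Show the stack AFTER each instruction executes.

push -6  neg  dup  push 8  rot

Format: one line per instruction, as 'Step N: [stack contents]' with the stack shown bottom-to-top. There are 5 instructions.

Step 1: [-6]
Step 2: [6]
Step 3: [6, 6]
Step 4: [6, 6, 8]
Step 5: [6, 8, 6]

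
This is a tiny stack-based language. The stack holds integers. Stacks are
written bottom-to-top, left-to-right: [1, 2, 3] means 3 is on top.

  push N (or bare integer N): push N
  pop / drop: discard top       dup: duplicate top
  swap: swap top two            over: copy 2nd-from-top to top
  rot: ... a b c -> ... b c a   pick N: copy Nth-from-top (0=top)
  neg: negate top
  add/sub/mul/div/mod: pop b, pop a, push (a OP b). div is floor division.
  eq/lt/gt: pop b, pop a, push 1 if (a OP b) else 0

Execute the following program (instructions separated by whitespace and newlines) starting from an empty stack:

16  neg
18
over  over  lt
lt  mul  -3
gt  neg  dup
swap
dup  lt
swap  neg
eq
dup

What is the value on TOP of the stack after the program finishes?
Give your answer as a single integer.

Answer: 0

Derivation:
After 'push 16': [16]
After 'neg': [-16]
After 'push 18': [-16, 18]
After 'over': [-16, 18, -16]
After 'over': [-16, 18, -16, 18]
After 'lt': [-16, 18, 1]
After 'lt': [-16, 0]
After 'mul': [0]
After 'push -3': [0, -3]
After 'gt': [1]
After 'neg': [-1]
After 'dup': [-1, -1]
After 'swap': [-1, -1]
After 'dup': [-1, -1, -1]
After 'lt': [-1, 0]
After 'swap': [0, -1]
After 'neg': [0, 1]
After 'eq': [0]
After 'dup': [0, 0]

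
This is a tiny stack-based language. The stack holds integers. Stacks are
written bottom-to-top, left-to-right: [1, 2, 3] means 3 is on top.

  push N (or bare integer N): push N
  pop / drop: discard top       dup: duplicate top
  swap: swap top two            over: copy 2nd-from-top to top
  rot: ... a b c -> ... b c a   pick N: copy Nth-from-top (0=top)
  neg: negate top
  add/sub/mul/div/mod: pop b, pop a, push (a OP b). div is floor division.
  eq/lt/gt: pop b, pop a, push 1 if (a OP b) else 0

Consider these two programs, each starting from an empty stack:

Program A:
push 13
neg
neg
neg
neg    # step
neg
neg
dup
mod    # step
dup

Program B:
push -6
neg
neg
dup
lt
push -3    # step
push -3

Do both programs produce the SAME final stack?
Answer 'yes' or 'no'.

Answer: no

Derivation:
Program A trace:
  After 'push 13': [13]
  After 'neg': [-13]
  After 'neg': [13]
  After 'neg': [-13]
  After 'neg': [13]
  After 'neg': [-13]
  After 'neg': [13]
  After 'dup': [13, 13]
  After 'mod': [0]
  After 'dup': [0, 0]
Program A final stack: [0, 0]

Program B trace:
  After 'push -6': [-6]
  After 'neg': [6]
  After 'neg': [-6]
  After 'dup': [-6, -6]
  After 'lt': [0]
  After 'push -3': [0, -3]
  After 'push -3': [0, -3, -3]
Program B final stack: [0, -3, -3]
Same: no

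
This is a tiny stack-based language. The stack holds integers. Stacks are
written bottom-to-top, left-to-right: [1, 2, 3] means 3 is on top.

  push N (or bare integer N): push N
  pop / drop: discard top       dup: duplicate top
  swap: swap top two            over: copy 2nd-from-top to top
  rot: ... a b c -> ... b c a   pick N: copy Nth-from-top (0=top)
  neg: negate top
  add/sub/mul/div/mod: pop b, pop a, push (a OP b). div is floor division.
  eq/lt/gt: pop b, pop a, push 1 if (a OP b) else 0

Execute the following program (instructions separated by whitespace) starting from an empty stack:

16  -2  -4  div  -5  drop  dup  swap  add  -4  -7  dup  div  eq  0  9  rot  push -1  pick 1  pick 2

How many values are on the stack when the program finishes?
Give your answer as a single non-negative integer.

After 'push 16': stack = [16] (depth 1)
After 'push -2': stack = [16, -2] (depth 2)
After 'push -4': stack = [16, -2, -4] (depth 3)
After 'div': stack = [16, 0] (depth 2)
After 'push -5': stack = [16, 0, -5] (depth 3)
After 'drop': stack = [16, 0] (depth 2)
After 'dup': stack = [16, 0, 0] (depth 3)
After 'swap': stack = [16, 0, 0] (depth 3)
After 'add': stack = [16, 0] (depth 2)
After 'push -4': stack = [16, 0, -4] (depth 3)
After 'push -7': stack = [16, 0, -4, -7] (depth 4)
After 'dup': stack = [16, 0, -4, -7, -7] (depth 5)
After 'div': stack = [16, 0, -4, 1] (depth 4)
After 'eq': stack = [16, 0, 0] (depth 3)
After 'push 0': stack = [16, 0, 0, 0] (depth 4)
After 'push 9': stack = [16, 0, 0, 0, 9] (depth 5)
After 'rot': stack = [16, 0, 0, 9, 0] (depth 5)
After 'push -1': stack = [16, 0, 0, 9, 0, -1] (depth 6)
After 'pick 1': stack = [16, 0, 0, 9, 0, -1, 0] (depth 7)
After 'pick 2': stack = [16, 0, 0, 9, 0, -1, 0, 0] (depth 8)

Answer: 8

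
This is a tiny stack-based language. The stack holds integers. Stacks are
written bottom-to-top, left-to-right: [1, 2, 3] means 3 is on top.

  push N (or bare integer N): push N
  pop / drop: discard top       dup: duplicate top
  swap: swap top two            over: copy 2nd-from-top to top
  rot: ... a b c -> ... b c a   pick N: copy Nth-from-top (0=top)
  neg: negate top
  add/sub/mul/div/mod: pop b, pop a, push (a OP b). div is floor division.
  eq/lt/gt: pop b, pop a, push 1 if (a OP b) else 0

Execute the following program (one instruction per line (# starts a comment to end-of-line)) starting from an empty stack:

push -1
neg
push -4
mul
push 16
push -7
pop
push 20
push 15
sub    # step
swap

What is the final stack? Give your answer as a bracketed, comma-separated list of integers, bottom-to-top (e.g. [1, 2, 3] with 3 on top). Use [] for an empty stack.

Answer: [-4, 5, 16]

Derivation:
After 'push -1': [-1]
After 'neg': [1]
After 'push -4': [1, -4]
After 'mul': [-4]
After 'push 16': [-4, 16]
After 'push -7': [-4, 16, -7]
After 'pop': [-4, 16]
After 'push 20': [-4, 16, 20]
After 'push 15': [-4, 16, 20, 15]
After 'sub': [-4, 16, 5]
After 'swap': [-4, 5, 16]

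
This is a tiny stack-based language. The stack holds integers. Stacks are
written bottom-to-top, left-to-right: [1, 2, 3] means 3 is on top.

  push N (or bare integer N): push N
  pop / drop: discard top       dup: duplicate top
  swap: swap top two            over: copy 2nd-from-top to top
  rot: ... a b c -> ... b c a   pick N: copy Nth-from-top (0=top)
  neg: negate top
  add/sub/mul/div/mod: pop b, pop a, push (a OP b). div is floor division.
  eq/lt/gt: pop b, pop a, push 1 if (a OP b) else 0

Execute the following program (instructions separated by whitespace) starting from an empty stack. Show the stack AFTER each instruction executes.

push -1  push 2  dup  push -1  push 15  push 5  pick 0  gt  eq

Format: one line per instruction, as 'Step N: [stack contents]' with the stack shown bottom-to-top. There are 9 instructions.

Step 1: [-1]
Step 2: [-1, 2]
Step 3: [-1, 2, 2]
Step 4: [-1, 2, 2, -1]
Step 5: [-1, 2, 2, -1, 15]
Step 6: [-1, 2, 2, -1, 15, 5]
Step 7: [-1, 2, 2, -1, 15, 5, 5]
Step 8: [-1, 2, 2, -1, 15, 0]
Step 9: [-1, 2, 2, -1, 0]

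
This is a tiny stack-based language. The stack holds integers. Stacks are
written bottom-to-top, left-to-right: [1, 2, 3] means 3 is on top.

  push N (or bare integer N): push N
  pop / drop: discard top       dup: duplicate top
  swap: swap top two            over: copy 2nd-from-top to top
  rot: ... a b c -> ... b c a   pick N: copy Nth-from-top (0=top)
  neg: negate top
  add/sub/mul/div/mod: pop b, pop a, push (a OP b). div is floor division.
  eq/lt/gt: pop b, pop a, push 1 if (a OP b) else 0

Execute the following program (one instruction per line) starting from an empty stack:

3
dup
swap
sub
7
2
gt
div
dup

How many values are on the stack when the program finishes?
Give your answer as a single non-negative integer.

Answer: 2

Derivation:
After 'push 3': stack = [3] (depth 1)
After 'dup': stack = [3, 3] (depth 2)
After 'swap': stack = [3, 3] (depth 2)
After 'sub': stack = [0] (depth 1)
After 'push 7': stack = [0, 7] (depth 2)
After 'push 2': stack = [0, 7, 2] (depth 3)
After 'gt': stack = [0, 1] (depth 2)
After 'div': stack = [0] (depth 1)
After 'dup': stack = [0, 0] (depth 2)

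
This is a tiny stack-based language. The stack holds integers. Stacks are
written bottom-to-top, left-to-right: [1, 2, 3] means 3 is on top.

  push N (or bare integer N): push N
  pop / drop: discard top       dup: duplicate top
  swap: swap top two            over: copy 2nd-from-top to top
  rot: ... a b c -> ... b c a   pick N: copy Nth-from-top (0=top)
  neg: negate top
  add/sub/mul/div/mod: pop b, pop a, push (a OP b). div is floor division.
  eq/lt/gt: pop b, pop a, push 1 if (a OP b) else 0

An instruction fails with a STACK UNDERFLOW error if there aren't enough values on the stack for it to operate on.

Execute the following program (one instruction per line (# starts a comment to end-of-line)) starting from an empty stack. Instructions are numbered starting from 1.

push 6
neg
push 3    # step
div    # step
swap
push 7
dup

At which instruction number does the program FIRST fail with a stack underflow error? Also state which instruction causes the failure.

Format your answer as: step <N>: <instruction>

Step 1 ('push 6'): stack = [6], depth = 1
Step 2 ('neg'): stack = [-6], depth = 1
Step 3 ('push 3'): stack = [-6, 3], depth = 2
Step 4 ('div'): stack = [-2], depth = 1
Step 5 ('swap'): needs 2 value(s) but depth is 1 — STACK UNDERFLOW

Answer: step 5: swap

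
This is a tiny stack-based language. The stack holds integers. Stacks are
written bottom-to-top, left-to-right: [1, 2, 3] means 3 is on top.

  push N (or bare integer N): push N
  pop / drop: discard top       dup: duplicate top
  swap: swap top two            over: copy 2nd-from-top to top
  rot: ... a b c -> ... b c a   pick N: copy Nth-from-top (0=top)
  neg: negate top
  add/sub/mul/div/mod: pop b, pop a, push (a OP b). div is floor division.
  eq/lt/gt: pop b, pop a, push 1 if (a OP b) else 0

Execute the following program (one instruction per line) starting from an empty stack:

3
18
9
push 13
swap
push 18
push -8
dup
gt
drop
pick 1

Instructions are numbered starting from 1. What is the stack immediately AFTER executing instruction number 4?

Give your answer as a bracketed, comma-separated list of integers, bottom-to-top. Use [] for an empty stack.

Step 1 ('3'): [3]
Step 2 ('18'): [3, 18]
Step 3 ('9'): [3, 18, 9]
Step 4 ('push 13'): [3, 18, 9, 13]

Answer: [3, 18, 9, 13]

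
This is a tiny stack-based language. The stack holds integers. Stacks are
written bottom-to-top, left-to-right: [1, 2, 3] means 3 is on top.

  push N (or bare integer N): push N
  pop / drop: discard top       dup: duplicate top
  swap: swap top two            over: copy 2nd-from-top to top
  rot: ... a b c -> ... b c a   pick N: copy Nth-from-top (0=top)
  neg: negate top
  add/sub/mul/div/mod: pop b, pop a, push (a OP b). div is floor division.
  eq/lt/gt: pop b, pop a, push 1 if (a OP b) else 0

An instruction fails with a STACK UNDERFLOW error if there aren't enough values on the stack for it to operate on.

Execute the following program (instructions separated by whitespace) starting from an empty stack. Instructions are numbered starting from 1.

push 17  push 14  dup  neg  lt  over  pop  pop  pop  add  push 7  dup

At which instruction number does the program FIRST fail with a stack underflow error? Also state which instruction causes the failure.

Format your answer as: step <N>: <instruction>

Step 1 ('push 17'): stack = [17], depth = 1
Step 2 ('push 14'): stack = [17, 14], depth = 2
Step 3 ('dup'): stack = [17, 14, 14], depth = 3
Step 4 ('neg'): stack = [17, 14, -14], depth = 3
Step 5 ('lt'): stack = [17, 0], depth = 2
Step 6 ('over'): stack = [17, 0, 17], depth = 3
Step 7 ('pop'): stack = [17, 0], depth = 2
Step 8 ('pop'): stack = [17], depth = 1
Step 9 ('pop'): stack = [], depth = 0
Step 10 ('add'): needs 2 value(s) but depth is 0 — STACK UNDERFLOW

Answer: step 10: add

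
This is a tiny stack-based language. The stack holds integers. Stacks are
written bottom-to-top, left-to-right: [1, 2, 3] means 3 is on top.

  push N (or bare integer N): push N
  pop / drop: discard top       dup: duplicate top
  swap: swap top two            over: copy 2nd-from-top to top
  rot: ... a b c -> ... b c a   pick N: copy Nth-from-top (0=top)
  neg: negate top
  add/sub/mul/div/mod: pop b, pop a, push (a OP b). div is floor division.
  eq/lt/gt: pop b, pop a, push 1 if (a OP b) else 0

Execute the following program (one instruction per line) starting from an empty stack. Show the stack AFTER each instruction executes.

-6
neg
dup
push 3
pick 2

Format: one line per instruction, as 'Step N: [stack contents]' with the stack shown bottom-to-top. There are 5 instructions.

Step 1: [-6]
Step 2: [6]
Step 3: [6, 6]
Step 4: [6, 6, 3]
Step 5: [6, 6, 3, 6]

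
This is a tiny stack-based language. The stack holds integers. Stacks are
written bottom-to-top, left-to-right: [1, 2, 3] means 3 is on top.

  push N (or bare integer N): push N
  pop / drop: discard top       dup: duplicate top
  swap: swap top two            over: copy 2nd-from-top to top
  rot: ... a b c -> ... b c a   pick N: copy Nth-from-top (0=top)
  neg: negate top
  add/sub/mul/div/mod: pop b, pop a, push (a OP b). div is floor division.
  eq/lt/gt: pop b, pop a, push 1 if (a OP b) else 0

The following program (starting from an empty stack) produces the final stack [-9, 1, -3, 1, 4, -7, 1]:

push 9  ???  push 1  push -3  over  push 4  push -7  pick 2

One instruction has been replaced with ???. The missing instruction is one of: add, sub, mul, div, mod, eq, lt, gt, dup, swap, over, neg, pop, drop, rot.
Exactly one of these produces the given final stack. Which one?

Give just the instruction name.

Answer: neg

Derivation:
Stack before ???: [9]
Stack after ???:  [-9]
The instruction that transforms [9] -> [-9] is: neg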